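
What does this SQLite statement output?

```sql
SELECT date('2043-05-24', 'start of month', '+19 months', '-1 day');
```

2044-11-30

`start of month` rewinds 2043-05-24 to 2043-05-01.
Adding +19 months to 2043-05-01 gives 2044-12-01.
Going back 1 day from 2044-12-01 reaches 2044-11-30 (last day of November, 30 days).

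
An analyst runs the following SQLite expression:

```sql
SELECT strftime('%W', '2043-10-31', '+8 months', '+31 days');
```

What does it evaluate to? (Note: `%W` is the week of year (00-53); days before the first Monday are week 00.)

31

First apply '+8 months', '+31 days': 2043-10-31 → 2044-08-01.
2044-08-01 is a Monday. SQLite's %W counts Mondays since the year started; the result is 31.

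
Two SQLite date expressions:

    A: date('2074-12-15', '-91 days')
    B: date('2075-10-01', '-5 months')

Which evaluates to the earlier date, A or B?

A = 2074-09-15.
B = 2075-05-01.
A is earlier.

A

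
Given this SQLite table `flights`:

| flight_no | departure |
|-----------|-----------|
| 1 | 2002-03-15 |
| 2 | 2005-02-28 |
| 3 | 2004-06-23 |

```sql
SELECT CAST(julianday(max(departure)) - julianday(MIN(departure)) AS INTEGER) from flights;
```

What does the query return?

1081

MIN = 2002-03-15, MAX = 2005-02-28.
16 days remain in March 2002 after the 15th (31 − 15).
Full months from April 2002 through January 2005 contribute their day counts.
Then 28 days into February 2005.
Total: 16 + 30 + 31 + 30 + 31 + 31 + 30 + 31 + 30 + 31 + 31 + 28 + 31 + 30 + 31 + 30 + 31 + 31 + 30 + 31 + 30 + 31 + 31 + 29 + 31 + 30 + 31 + 30 + 31 + 31 + 30 + 31 + 30 + 31 + 31 + 28 = 1081.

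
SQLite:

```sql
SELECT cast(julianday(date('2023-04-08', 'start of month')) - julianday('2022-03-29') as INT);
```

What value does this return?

368

`start of month` rewinds 2023-04-08 to 2023-04-01.
2 days remain in March 2022 after the 29th (31 − 29).
Full months from April 2022 through March 2023 contribute their day counts.
Then 1 day into April 2023.
Total: 2 + 30 + 31 + 30 + 31 + 31 + 30 + 31 + 30 + 31 + 31 + 28 + 31 + 1 = 368.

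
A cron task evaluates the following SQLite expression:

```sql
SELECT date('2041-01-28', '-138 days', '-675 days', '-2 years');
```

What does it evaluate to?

2036-11-07

Applying '-138 days' to 2041-01-28: counting 138 days back gives 2040-09-12.
Applying '-675 days' to 2040-09-12: counting 675 days back gives 2038-11-07.
Adding -2 years to 2038-11-07 gives 2036-11-07.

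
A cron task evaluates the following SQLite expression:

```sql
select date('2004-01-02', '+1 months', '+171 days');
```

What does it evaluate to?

2004-07-22

Adding +1 month to 2004-01-02 gives 2004-02-02.
Applying '+171 days' to 2004-02-02: counting 171 days forward gives 2004-07-22.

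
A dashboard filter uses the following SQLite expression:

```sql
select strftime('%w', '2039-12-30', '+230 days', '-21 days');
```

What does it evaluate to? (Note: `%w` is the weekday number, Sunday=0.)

4

First apply '+230 days', '-21 days': 2039-12-30 → 2040-07-26.
2040-07-26 is a Thursday; with Sunday=0 that is 4.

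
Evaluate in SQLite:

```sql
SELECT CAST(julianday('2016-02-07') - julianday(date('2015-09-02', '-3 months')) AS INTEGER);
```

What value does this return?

Adding -3 months to 2015-09-02 gives 2015-06-02.
28 days remain in June 2015 after the 2nd (30 − 2).
Full months from July 2015 through January 2016 contribute their day counts.
Then 7 days into February 2016.
Total: 28 + 31 + 31 + 30 + 31 + 30 + 31 + 31 + 7 = 250.

250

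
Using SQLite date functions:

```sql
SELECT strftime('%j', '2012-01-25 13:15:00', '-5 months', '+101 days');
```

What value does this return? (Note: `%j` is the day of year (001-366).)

First apply '-5 months', '+101 days': 2012-01-25 13:15:00 → 2011-12-04 13:15:00.
Day-of-year for 2011-12-04: days since 2011-01-01 inclusive = 338, zero-padded to 338.

338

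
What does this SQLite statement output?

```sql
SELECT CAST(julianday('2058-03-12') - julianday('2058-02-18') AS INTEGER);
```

10 days remain in February 2058 after the 18th (28 − 18).
Then 12 days into March 2058.
Total: 10 + 12 = 22.

22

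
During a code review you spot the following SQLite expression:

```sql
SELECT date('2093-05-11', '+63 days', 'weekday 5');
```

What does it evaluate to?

Applying '+63 days' to 2093-05-11: counting 63 days forward gives 2093-07-13.
`weekday 5` advances to the next Friday; 2093-07-13 is a Monday, so it moves forward to 2093-07-17.

2093-07-17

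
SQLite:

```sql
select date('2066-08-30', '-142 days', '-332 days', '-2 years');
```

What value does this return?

2063-05-13

Applying '-142 days' to 2066-08-30: counting 142 days back gives 2066-04-10.
Applying '-332 days' to 2066-04-10: counting 332 days back gives 2065-05-13.
Adding -2 years to 2065-05-13 gives 2063-05-13.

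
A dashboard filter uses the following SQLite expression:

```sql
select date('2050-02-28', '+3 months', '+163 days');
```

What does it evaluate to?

Adding +3 months to 2050-02-28 gives 2050-05-28.
Applying '+163 days' to 2050-05-28: counting 163 days forward gives 2050-11-07.

2050-11-07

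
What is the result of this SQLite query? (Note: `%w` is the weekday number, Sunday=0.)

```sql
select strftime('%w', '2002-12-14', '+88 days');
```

First apply '+88 days': 2002-12-14 → 2003-03-12.
2003-03-12 is a Wednesday; with Sunday=0 that is 3.

3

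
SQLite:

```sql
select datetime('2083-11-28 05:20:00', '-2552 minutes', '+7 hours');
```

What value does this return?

2552 minutes = 42h 32m; -2552 minutes from 2083-11-28 05:20:00 is 2083-11-26 10:48:00 (crosses midnight).
+7 hours from 2083-11-26 10:48:00 is 2083-11-26 17:48:00.

2083-11-26 17:48:00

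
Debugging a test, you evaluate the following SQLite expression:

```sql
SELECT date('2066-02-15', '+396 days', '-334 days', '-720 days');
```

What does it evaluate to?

2064-04-28

Applying '+396 days' to 2066-02-15: counting 396 days forward gives 2067-03-18.
Applying '-334 days' to 2067-03-18: counting 334 days back gives 2066-04-18.
Applying '-720 days' to 2066-04-18: counting 720 days back gives 2064-04-28.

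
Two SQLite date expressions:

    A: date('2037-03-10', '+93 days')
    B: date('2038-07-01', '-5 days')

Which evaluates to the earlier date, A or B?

A = 2037-06-11.
B = 2038-06-26.
A is earlier.

A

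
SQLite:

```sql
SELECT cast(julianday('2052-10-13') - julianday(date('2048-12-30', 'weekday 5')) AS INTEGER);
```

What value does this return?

`weekday 5` advances to the next Friday; 2048-12-30 is a Wednesday, so it moves forward to 2049-01-01.
30 days remain in January 2049 after the 1st (31 − 1).
Full months from February 2049 through September 2052 contribute their day counts.
Then 13 days into October 2052.
Total: 30 + 28 + 31 + 30 + 31 + 30 + 31 + 31 + 30 + 31 + 30 + 31 + 31 + 28 + 31 + 30 + 31 + 30 + 31 + 31 + 30 + 31 + 30 + 31 + 31 + 28 + 31 + 30 + 31 + 30 + 31 + 31 + 30 + 31 + 30 + 31 + 31 + 29 + 31 + 30 + 31 + 30 + 31 + 31 + 30 + 13 = 1381.

1381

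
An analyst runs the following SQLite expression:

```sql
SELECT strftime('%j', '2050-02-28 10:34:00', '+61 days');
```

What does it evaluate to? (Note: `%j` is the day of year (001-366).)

First apply '+61 days': 2050-02-28 10:34:00 → 2050-04-30 10:34:00.
Day-of-year for 2050-04-30: days since 2050-01-01 inclusive = 120, zero-padded to 120.

120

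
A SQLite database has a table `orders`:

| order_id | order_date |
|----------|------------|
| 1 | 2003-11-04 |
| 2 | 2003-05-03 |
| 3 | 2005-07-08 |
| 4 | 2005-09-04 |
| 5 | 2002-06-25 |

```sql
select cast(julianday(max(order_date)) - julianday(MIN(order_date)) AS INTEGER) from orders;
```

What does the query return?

MIN = 2002-06-25, MAX = 2005-09-04.
5 days remain in June 2002 after the 25th (30 − 25).
Full months from July 2002 through August 2005 contribute their day counts.
Then 4 days into September 2005.
Total: 5 + 31 + 31 + 30 + 31 + 30 + 31 + 31 + 28 + 31 + 30 + 31 + 30 + 31 + 31 + 30 + 31 + 30 + 31 + 31 + 29 + 31 + 30 + 31 + 30 + 31 + 31 + 30 + 31 + 30 + 31 + 31 + 28 + 31 + 30 + 31 + 30 + 31 + 31 + 4 = 1167.

1167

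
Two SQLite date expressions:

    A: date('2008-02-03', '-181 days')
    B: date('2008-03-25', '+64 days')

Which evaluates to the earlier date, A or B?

A

A = 2007-08-06.
B = 2008-05-28.
A is earlier.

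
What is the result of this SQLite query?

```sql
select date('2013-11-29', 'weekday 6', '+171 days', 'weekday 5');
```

2014-05-23

`weekday 6` advances to the next Saturday; 2013-11-29 is a Friday, so it moves forward to 2013-11-30.
Applying '+171 days' to 2013-11-30: counting 171 days forward gives 2014-05-20.
`weekday 5` advances to the next Friday; 2014-05-20 is a Tuesday, so it moves forward to 2014-05-23.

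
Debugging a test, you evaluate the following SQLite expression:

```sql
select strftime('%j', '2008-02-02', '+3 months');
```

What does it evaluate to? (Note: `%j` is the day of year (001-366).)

123

First apply '+3 months': 2008-02-02 → 2008-05-02.
Day-of-year for 2008-05-02: days since 2008-01-01 inclusive = 123, zero-padded to 123.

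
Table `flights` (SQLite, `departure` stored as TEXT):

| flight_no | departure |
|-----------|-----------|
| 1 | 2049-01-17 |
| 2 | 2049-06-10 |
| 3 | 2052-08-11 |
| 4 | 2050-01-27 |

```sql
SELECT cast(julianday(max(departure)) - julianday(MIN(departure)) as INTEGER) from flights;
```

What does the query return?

MIN = 2049-01-17, MAX = 2052-08-11.
14 days remain in January 2049 after the 17th (31 − 17).
Full months from February 2049 through July 2052 contribute their day counts.
Then 11 days into August 2052.
Total: 14 + 28 + 31 + 30 + 31 + 30 + 31 + 31 + 30 + 31 + 30 + 31 + 31 + 28 + 31 + 30 + 31 + 30 + 31 + 31 + 30 + 31 + 30 + 31 + 31 + 28 + 31 + 30 + 31 + 30 + 31 + 31 + 30 + 31 + 30 + 31 + 31 + 29 + 31 + 30 + 31 + 30 + 31 + 11 = 1302.

1302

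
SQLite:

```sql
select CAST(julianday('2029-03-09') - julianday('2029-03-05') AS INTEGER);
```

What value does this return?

Both dates are in March 2029: 9 − 5 = 4.

4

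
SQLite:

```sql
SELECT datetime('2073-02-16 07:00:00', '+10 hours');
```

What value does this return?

+10 hours from 2073-02-16 07:00:00 is 2073-02-16 17:00:00.

2073-02-16 17:00:00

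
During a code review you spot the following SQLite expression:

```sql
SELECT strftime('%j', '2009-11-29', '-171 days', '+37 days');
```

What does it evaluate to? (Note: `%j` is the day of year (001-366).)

First apply '-171 days', '+37 days': 2009-11-29 → 2009-07-18.
Day-of-year for 2009-07-18: days since 2009-01-01 inclusive = 199, zero-padded to 199.

199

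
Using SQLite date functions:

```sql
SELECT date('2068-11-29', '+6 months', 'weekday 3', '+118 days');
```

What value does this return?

Adding +6 months to 2068-11-29 gives 2069-05-29.
`weekday 3` advances to the next Wednesday; 2069-05-29 is already a Wednesday, so it stays at 2069-05-29.
Applying '+118 days' to 2069-05-29: counting 118 days forward gives 2069-09-24.

2069-09-24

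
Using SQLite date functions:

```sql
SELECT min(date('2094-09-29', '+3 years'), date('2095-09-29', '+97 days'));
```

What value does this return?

date('2094-09-29', '+3 years') → 2097-09-29.
date('2095-09-29', '+97 days') → 2096-01-04.
Earlier of the two is 2096-01-04.

2096-01-04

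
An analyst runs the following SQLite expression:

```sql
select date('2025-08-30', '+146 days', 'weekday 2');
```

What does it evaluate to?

Applying '+146 days' to 2025-08-30: counting 146 days forward gives 2026-01-23.
`weekday 2` advances to the next Tuesday; 2026-01-23 is a Friday, so it moves forward to 2026-01-27.

2026-01-27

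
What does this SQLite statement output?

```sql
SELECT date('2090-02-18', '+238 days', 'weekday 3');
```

2090-10-18

Applying '+238 days' to 2090-02-18: counting 238 days forward gives 2090-10-14.
`weekday 3` advances to the next Wednesday; 2090-10-14 is a Saturday, so it moves forward to 2090-10-18.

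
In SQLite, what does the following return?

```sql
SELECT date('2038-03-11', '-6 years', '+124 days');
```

Adding -6 years to 2038-03-11 gives 2032-03-11.
Applying '+124 days' to 2032-03-11: counting 124 days forward gives 2032-07-13.

2032-07-13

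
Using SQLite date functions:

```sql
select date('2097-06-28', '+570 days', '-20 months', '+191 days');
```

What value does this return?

Applying '+570 days' to 2097-06-28: counting 570 days forward gives 2099-01-19.
Adding -20 months to 2099-01-19 gives 2097-05-19.
Applying '+191 days' to 2097-05-19: counting 191 days forward gives 2097-11-26.

2097-11-26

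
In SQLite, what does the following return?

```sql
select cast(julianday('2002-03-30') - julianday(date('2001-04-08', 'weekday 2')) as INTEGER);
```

354

`weekday 2` advances to the next Tuesday; 2001-04-08 is a Sunday, so it moves forward to 2001-04-10.
20 days remain in April 2001 after the 10th (30 − 10).
Full months from May 2001 through February 2002 contribute their day counts.
Then 30 days into March 2002.
Total: 20 + 31 + 30 + 31 + 31 + 30 + 31 + 30 + 31 + 31 + 28 + 30 = 354.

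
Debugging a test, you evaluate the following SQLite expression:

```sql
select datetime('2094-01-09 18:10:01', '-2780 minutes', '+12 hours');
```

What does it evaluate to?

2094-01-08 07:50:01

2780 minutes = 46h 20m; -2780 minutes from 2094-01-09 18:10:01 is 2094-01-07 19:50:01 (crosses midnight).
+12 hours from 2094-01-07 19:50:01 is 2094-01-08 07:50:01 (crosses midnight).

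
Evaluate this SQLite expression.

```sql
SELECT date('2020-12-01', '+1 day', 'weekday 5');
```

Advancing 1 more day within December lands on 2020-12-02.
`weekday 5` advances to the next Friday; 2020-12-02 is a Wednesday, so it moves forward to 2020-12-04.

2020-12-04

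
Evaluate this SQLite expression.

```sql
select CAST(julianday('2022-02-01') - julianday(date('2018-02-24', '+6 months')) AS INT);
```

Adding +6 months to 2018-02-24 gives 2018-08-24.
7 days remain in August 2018 after the 24th (31 − 24).
Full months from September 2018 through January 2022 contribute their day counts.
Then 1 day into February 2022.
Total: 7 + 30 + 31 + 30 + 31 + 31 + 28 + 31 + 30 + 31 + 30 + 31 + 31 + 30 + 31 + 30 + 31 + 31 + 29 + 31 + 30 + 31 + 30 + 31 + 31 + 30 + 31 + 30 + 31 + 31 + 28 + 31 + 30 + 31 + 30 + 31 + 31 + 30 + 31 + 30 + 31 + 31 + 1 = 1257.

1257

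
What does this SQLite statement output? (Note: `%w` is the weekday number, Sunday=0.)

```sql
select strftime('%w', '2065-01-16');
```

2065-01-16 is a Friday; with Sunday=0 that is 5.

5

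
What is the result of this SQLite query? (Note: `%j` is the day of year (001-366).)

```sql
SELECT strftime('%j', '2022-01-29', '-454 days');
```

306

First apply '-454 days': 2022-01-29 → 2020-11-01.
Day-of-year for 2020-11-01: days since 2020-01-01 inclusive = 306, zero-padded to 306.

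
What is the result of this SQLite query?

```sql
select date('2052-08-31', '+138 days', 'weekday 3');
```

2053-01-22

Applying '+138 days' to 2052-08-31: counting 138 days forward gives 2053-01-16.
`weekday 3` advances to the next Wednesday; 2053-01-16 is a Thursday, so it moves forward to 2053-01-22.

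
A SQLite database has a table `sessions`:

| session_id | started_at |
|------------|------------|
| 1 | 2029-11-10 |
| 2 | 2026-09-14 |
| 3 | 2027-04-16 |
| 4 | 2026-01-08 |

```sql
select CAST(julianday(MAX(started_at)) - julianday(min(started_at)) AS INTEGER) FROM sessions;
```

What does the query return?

1402

MIN = 2026-01-08, MAX = 2029-11-10.
23 days remain in January 2026 after the 8th (31 − 8).
Full months from February 2026 through October 2029 contribute their day counts.
Then 10 days into November 2029.
Total: 23 + 28 + 31 + 30 + 31 + 30 + 31 + 31 + 30 + 31 + 30 + 31 + 31 + 28 + 31 + 30 + 31 + 30 + 31 + 31 + 30 + 31 + 30 + 31 + 31 + 29 + 31 + 30 + 31 + 30 + 31 + 31 + 30 + 31 + 30 + 31 + 31 + 28 + 31 + 30 + 31 + 30 + 31 + 31 + 30 + 31 + 10 = 1402.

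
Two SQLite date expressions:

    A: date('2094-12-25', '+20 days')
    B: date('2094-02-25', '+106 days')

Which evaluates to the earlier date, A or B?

A = 2095-01-14.
B = 2094-06-11.
B is earlier.

B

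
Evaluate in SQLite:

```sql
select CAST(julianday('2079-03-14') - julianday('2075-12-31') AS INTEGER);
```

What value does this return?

1169

0 days remain in December 2075 after the 31st (31 − 31).
Full months from January 2076 through February 2079 contribute their day counts.
Then 14 days into March 2079.
Total: 0 + 31 + 29 + 31 + 30 + 31 + 30 + 31 + 31 + 30 + 31 + 30 + 31 + 31 + 28 + 31 + 30 + 31 + 30 + 31 + 31 + 30 + 31 + 30 + 31 + 31 + 28 + 31 + 30 + 31 + 30 + 31 + 31 + 30 + 31 + 30 + 31 + 31 + 28 + 14 = 1169.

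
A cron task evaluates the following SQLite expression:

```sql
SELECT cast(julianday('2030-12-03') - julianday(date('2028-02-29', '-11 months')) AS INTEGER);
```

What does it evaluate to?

1345

Adding -11 months to 2028-02-29 gives 2027-03-29.
2 days remain in March 2027 after the 29th (31 − 29).
Full months from April 2027 through November 2030 contribute their day counts.
Then 3 days into December 2030.
Total: 2 + 30 + 31 + 30 + 31 + 31 + 30 + 31 + 30 + 31 + 31 + 29 + 31 + 30 + 31 + 30 + 31 + 31 + 30 + 31 + 30 + 31 + 31 + 28 + 31 + 30 + 31 + 30 + 31 + 31 + 30 + 31 + 30 + 31 + 31 + 28 + 31 + 30 + 31 + 30 + 31 + 31 + 30 + 31 + 30 + 3 = 1345.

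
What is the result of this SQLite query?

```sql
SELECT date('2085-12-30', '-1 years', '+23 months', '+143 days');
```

Adding -1 year to 2085-12-30 gives 2084-12-30.
Adding +23 months to 2084-12-30 gives 2086-11-30.
Applying '+143 days' to 2086-11-30: counting 143 days forward gives 2087-04-22.

2087-04-22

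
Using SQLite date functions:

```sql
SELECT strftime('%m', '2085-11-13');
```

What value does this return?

`%m` extracts the 2-digit month (01-12): 11.

11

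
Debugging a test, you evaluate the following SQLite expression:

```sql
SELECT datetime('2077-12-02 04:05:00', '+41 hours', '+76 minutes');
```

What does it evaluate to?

+41 hours from 2077-12-02 04:05:00 is 2077-12-03 21:05:00 (crosses midnight).
76 minutes = 1h 16m; +76 minutes from 2077-12-03 21:05:00 is 2077-12-03 22:21:00.

2077-12-03 22:21:00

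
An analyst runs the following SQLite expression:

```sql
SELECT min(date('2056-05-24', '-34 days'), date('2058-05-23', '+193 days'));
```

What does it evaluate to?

date('2056-05-24', '-34 days') → 2056-04-20.
date('2058-05-23', '+193 days') → 2058-12-02.
Earlier of the two is 2056-04-20.

2056-04-20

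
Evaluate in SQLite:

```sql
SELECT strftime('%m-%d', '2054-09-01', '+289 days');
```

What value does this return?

06-17

First apply '+289 days': 2054-09-01 → 2055-06-17.
`%m-%d` extracts the month-day: 06-17.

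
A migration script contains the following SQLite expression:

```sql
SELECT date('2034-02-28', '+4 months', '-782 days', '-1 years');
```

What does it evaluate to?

Adding +4 months to 2034-02-28 gives 2034-06-28.
Applying '-782 days' to 2034-06-28: counting 782 days back gives 2032-05-07.
Adding -1 year to 2032-05-07 gives 2031-05-07.

2031-05-07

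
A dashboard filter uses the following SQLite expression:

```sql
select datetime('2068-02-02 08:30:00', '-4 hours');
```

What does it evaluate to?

2068-02-02 04:30:00

-4 hours from 2068-02-02 08:30:00 is 2068-02-02 04:30:00.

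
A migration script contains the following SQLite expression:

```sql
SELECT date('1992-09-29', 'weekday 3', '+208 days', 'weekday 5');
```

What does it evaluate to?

`weekday 3` advances to the next Wednesday; 1992-09-29 is a Tuesday, so it moves forward to 1992-09-30.
Applying '+208 days' to 1992-09-30: counting 208 days forward gives 1993-04-26.
`weekday 5` advances to the next Friday; 1993-04-26 is a Monday, so it moves forward to 1993-04-30.

1993-04-30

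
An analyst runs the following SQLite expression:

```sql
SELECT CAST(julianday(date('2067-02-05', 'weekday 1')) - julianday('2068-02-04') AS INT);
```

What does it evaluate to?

-362

`weekday 1` advances to the next Monday; 2067-02-05 is a Saturday, so it moves forward to 2067-02-07.
21 days remain in February 2067 after the 7th (28 − 7).
Full months from March 2067 through January 2068 contribute their day counts.
Then 4 days into February 2068.
Total: 21 + 31 + 30 + 31 + 30 + 31 + 31 + 30 + 31 + 30 + 31 + 31 + 4 = 362.
The subtraction is earlier − later, so the result is −362 → -362.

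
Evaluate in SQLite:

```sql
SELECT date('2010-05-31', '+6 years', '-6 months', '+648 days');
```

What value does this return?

2017-09-09

Adding +6 years to 2010-05-31 gives 2016-05-31.
Adding -6 months to 2016-05-31 targets 2015-11-31. November 2015 has only 30 days, so SQLite normalizes the 1-day overflow forward to 2015-12-01.
Applying '+648 days' to 2015-12-01: counting 648 days forward gives 2017-09-09.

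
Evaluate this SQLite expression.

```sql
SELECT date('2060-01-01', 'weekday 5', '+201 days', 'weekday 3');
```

`weekday 5` advances to the next Friday; 2060-01-01 is a Thursday, so it moves forward to 2060-01-02.
Applying '+201 days' to 2060-01-02: counting 201 days forward gives 2060-07-21.
`weekday 3` advances to the next Wednesday; 2060-07-21 is already a Wednesday, so it stays at 2060-07-21.

2060-07-21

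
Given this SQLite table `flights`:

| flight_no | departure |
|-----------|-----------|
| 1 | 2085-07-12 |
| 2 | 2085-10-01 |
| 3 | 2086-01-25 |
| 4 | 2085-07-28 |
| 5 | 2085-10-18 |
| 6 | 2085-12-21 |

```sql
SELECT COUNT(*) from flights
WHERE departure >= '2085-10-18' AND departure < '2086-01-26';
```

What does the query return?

Rows in [2085-10-18, 2086-01-26): 2086-01-25, 2085-10-18, 2085-12-21 → 3 rows.

3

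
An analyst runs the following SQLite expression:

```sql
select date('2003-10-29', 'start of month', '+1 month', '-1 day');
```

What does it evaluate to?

2003-10-31

`start of month` rewinds 2003-10-29 to 2003-10-01.
Adding +1 month to 2003-10-01 gives 2003-11-01.
Going back 1 day from 2003-11-01 reaches 2003-10-31 (last day of October, 31 days).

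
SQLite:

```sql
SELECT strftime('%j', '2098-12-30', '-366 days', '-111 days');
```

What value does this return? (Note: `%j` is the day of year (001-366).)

First apply '-366 days', '-111 days': 2098-12-30 → 2097-09-09.
Day-of-year for 2097-09-09: days since 2097-01-01 inclusive = 252, zero-padded to 252.

252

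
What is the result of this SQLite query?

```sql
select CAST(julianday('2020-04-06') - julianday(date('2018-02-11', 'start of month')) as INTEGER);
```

795

`start of month` rewinds 2018-02-11 to 2018-02-01.
27 days remain in February 2018 after the 1st (28 − 1).
Full months from March 2018 through March 2020 contribute their day counts.
Then 6 days into April 2020.
Total: 27 + 31 + 30 + 31 + 30 + 31 + 31 + 30 + 31 + 30 + 31 + 31 + 28 + 31 + 30 + 31 + 30 + 31 + 31 + 30 + 31 + 30 + 31 + 31 + 29 + 31 + 6 = 795.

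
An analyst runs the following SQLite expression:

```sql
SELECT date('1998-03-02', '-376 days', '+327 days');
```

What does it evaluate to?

Applying '-376 days' to 1998-03-02: counting 376 days back gives 1997-02-19.
Applying '+327 days' to 1997-02-19: counting 327 days forward gives 1998-01-12.

1998-01-12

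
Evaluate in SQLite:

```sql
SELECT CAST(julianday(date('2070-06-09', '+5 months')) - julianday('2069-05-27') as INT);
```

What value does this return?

531

Adding +5 months to 2070-06-09 gives 2070-11-09.
4 days remain in May 2069 after the 27th (31 − 27).
Full months from June 2069 through October 2070 contribute their day counts.
Then 9 days into November 2070.
Total: 4 + 30 + 31 + 31 + 30 + 31 + 30 + 31 + 31 + 28 + 31 + 30 + 31 + 30 + 31 + 31 + 30 + 31 + 9 = 531.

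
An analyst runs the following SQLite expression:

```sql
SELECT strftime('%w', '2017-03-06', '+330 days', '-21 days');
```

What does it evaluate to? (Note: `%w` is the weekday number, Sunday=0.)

First apply '+330 days', '-21 days': 2017-03-06 → 2018-01-09.
2018-01-09 is a Tuesday; with Sunday=0 that is 2.

2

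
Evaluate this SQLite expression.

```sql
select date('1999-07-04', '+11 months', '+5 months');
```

2000-11-04

Adding +11 months to 1999-07-04 gives 2000-06-04.
Adding +5 months to 2000-06-04 gives 2000-11-04.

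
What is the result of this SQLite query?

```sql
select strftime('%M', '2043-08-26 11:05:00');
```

05

`%M` extracts the 2-digit minute: 05.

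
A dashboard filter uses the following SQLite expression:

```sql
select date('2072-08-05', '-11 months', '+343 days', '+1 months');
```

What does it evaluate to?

2072-09-13

Adding -11 months to 2072-08-05 gives 2071-09-05.
Applying '+343 days' to 2071-09-05: counting 343 days forward gives 2072-08-13.
Adding +1 month to 2072-08-13 gives 2072-09-13.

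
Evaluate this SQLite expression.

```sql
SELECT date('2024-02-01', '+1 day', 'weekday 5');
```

2024-02-02

Advancing 1 more day within February lands on 2024-02-02.
`weekday 5` advances to the next Friday; 2024-02-02 is already a Friday, so it stays at 2024-02-02.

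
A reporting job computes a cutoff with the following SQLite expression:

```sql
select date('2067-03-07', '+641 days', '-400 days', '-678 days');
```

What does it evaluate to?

2065-12-25

Applying '+641 days' to 2067-03-07: counting 641 days forward gives 2068-12-07.
Applying '-400 days' to 2068-12-07: counting 400 days back gives 2067-11-03.
Applying '-678 days' to 2067-11-03: counting 678 days back gives 2065-12-25.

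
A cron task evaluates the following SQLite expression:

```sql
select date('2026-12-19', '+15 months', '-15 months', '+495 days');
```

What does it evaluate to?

2028-04-27

Adding +15 months to 2026-12-19 gives 2028-03-19.
Adding -15 months to 2028-03-19 gives 2026-12-19.
Applying '+495 days' to 2026-12-19: counting 495 days forward gives 2028-04-27.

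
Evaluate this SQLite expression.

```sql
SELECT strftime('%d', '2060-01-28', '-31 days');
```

28

First apply '-31 days': 2060-01-28 → 2059-12-28.
`%d` extracts the 2-digit day of month: 28.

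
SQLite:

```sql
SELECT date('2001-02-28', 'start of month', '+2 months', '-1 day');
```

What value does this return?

`start of month` rewinds 2001-02-28 to 2001-02-01.
Adding +2 months to 2001-02-01 gives 2001-04-01.
Going back 1 day from 2001-04-01 reaches 2001-03-31 (last day of March, 31 days).

2001-03-31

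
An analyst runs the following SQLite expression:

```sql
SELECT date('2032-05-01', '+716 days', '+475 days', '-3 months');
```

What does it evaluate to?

Applying '+716 days' to 2032-05-01: counting 716 days forward gives 2034-04-17.
Applying '+475 days' to 2034-04-17: counting 475 days forward gives 2035-08-05.
Adding -3 months to 2035-08-05 gives 2035-05-05.

2035-05-05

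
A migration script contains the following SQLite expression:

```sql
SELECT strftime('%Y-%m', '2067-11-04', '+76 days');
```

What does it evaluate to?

2068-01

First apply '+76 days': 2067-11-04 → 2068-01-19.
`%Y-%m` extracts the year-month: 2068-01.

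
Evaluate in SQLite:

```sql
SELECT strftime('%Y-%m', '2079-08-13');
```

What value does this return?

2079-08

`%Y-%m` extracts the year-month: 2079-08.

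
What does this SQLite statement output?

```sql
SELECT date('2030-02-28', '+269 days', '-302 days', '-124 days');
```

Applying '+269 days' to 2030-02-28: counting 269 days forward gives 2030-11-24.
Applying '-302 days' to 2030-11-24: counting 302 days back gives 2030-01-26.
Applying '-124 days' to 2030-01-26: counting 124 days back gives 2029-09-24.

2029-09-24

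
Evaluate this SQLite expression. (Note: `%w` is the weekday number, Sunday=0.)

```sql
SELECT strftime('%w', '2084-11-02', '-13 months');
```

6

First apply '-13 months': 2084-11-02 → 2083-10-02.
2083-10-02 is a Saturday; with Sunday=0 that is 6.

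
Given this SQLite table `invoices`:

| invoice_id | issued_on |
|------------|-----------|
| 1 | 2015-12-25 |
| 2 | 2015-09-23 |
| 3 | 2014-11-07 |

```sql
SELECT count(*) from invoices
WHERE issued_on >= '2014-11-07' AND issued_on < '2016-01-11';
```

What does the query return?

Rows in [2014-11-07, 2016-01-11): 2015-12-25, 2015-09-23, 2014-11-07 → 3 rows.

3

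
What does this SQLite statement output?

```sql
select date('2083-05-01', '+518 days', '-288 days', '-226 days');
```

Applying '+518 days' to 2083-05-01: counting 518 days forward gives 2084-09-30.
Applying '-288 days' to 2084-09-30: counting 288 days back gives 2083-12-17.
Applying '-226 days' to 2083-12-17: counting 226 days back gives 2083-05-05.

2083-05-05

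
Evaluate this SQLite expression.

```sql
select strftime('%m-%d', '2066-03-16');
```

`%m-%d` extracts the month-day: 03-16.

03-16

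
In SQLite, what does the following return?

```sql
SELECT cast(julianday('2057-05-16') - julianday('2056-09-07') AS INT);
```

23 days remain in September 2056 after the 7th (30 − 7).
Full months from October 2056 through April 2057 contribute their day counts.
Then 16 days into May 2057.
Total: 23 + 31 + 30 + 31 + 31 + 28 + 31 + 30 + 16 = 251.

251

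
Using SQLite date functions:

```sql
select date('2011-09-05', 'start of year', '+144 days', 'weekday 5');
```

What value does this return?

`start of year` rewinds 2011-09-05 to 2011-01-01.
Applying '+144 days' to 2011-01-01: counting 144 days forward gives 2011-05-25.
`weekday 5` advances to the next Friday; 2011-05-25 is a Wednesday, so it moves forward to 2011-05-27.

2011-05-27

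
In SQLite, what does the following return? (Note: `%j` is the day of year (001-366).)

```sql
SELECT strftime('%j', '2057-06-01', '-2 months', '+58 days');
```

149

First apply '-2 months', '+58 days': 2057-06-01 → 2057-05-29.
Day-of-year for 2057-05-29: days since 2057-01-01 inclusive = 149, zero-padded to 149.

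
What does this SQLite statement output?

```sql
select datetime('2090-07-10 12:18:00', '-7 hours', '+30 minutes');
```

2090-07-10 05:48:00

-7 hours from 2090-07-10 12:18:00 is 2090-07-10 05:18:00.
+30 minutes from 2090-07-10 05:18:00 is 2090-07-10 05:48:00.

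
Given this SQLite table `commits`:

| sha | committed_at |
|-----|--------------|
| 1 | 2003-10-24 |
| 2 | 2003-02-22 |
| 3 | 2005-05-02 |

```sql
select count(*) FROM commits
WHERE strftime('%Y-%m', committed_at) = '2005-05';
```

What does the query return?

1

Rows with year-month 2005-05: 2005-05-02 → 1.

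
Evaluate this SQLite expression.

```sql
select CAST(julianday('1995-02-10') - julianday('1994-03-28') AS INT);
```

3 days remain in March 1994 after the 28th (31 − 28).
Full months from April 1994 through January 1995 contribute their day counts.
Then 10 days into February 1995.
Total: 3 + 30 + 31 + 30 + 31 + 31 + 30 + 31 + 30 + 31 + 31 + 10 = 319.

319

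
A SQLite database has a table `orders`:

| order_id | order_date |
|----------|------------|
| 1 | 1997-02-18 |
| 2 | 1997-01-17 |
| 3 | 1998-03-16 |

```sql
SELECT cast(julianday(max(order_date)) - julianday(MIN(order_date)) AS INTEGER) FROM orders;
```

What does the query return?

MIN = 1997-01-17, MAX = 1998-03-16.
14 days remain in January 1997 after the 17th (31 − 17).
Full months from February 1997 through February 1998 contribute their day counts.
Then 16 days into March 1998.
Total: 14 + 28 + 31 + 30 + 31 + 30 + 31 + 31 + 30 + 31 + 30 + 31 + 31 + 28 + 16 = 423.

423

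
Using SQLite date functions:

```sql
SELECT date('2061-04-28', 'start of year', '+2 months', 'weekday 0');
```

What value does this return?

`start of year` rewinds 2061-04-28 to 2061-01-01.
Adding +2 months to 2061-01-01 gives 2061-03-01.
`weekday 0` advances to the next Sunday; 2061-03-01 is a Tuesday, so it moves forward to 2061-03-06.

2061-03-06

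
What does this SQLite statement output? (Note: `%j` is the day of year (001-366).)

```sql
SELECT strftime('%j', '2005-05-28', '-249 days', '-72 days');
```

193

First apply '-249 days', '-72 days': 2005-05-28 → 2004-07-11.
Day-of-year for 2004-07-11: days since 2004-01-01 inclusive = 193, zero-padded to 193.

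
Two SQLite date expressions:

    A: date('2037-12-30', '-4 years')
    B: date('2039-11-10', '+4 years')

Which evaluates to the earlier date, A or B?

A = 2033-12-30.
B = 2043-11-10.
A is earlier.

A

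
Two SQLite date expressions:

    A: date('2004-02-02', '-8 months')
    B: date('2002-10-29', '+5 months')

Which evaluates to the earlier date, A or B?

A = 2003-06-02.
B = 2003-03-29.
B is earlier.

B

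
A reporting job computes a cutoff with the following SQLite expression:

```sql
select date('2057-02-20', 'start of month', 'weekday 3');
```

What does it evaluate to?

`start of month` rewinds 2057-02-20 to 2057-02-01.
`weekday 3` advances to the next Wednesday; 2057-02-01 is a Thursday, so it moves forward to 2057-02-07.

2057-02-07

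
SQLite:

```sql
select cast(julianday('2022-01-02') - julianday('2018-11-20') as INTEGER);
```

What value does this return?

1139

10 days remain in November 2018 after the 20th (30 − 20).
Full months from December 2018 through December 2021 contribute their day counts.
Then 2 days into January 2022.
Total: 10 + 31 + 31 + 28 + 31 + 30 + 31 + 30 + 31 + 31 + 30 + 31 + 30 + 31 + 31 + 29 + 31 + 30 + 31 + 30 + 31 + 31 + 30 + 31 + 30 + 31 + 31 + 28 + 31 + 30 + 31 + 30 + 31 + 31 + 30 + 31 + 30 + 31 + 2 = 1139.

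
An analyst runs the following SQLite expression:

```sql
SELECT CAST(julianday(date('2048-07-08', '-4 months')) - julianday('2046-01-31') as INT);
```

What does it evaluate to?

Adding -4 months to 2048-07-08 gives 2048-03-08.
0 days remain in January 2046 after the 31st (31 − 31).
Full months from February 2046 through February 2048 contribute their day counts.
Then 8 days into March 2048.
Total: 0 + 28 + 31 + 30 + 31 + 30 + 31 + 31 + 30 + 31 + 30 + 31 + 31 + 28 + 31 + 30 + 31 + 30 + 31 + 31 + 30 + 31 + 30 + 31 + 31 + 29 + 8 = 767.

767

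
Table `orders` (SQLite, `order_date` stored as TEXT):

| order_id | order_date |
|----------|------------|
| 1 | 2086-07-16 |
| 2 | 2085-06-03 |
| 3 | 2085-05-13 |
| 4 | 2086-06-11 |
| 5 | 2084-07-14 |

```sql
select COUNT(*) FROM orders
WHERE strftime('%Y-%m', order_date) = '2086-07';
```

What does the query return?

Rows with year-month 2086-07: 2086-07-16 → 1.

1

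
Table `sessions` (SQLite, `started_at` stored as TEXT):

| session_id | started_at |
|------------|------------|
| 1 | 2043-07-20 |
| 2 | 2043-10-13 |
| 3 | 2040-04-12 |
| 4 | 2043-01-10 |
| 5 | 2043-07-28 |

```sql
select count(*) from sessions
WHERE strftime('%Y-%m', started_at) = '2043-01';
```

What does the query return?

Rows with year-month 2043-01: 2043-01-10 → 1.

1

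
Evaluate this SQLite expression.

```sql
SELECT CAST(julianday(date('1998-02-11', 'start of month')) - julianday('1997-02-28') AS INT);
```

338

`start of month` rewinds 1998-02-11 to 1998-02-01.
0 days remain in February 1997 after the 28th (28 − 28).
Full months from March 1997 through January 1998 contribute their day counts.
Then 1 day into February 1998.
Total: 0 + 31 + 30 + 31 + 30 + 31 + 31 + 30 + 31 + 30 + 31 + 31 + 1 = 338.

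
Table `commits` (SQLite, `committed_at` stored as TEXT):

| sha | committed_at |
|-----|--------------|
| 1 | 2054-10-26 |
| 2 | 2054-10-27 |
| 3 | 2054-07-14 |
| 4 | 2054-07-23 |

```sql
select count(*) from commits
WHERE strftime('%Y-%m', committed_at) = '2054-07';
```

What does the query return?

Rows with year-month 2054-07: 2054-07-14, 2054-07-23 → 2.

2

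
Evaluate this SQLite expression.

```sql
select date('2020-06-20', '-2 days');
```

Going back 2 days within June lands on 2020-06-18.

2020-06-18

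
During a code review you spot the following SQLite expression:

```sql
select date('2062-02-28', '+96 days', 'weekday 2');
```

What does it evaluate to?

Applying '+96 days' to 2062-02-28: counting 96 days forward gives 2062-06-04.
`weekday 2` advances to the next Tuesday; 2062-06-04 is a Sunday, so it moves forward to 2062-06-06.

2062-06-06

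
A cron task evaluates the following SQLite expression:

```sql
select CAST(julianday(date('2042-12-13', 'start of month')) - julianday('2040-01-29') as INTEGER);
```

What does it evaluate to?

`start of month` rewinds 2042-12-13 to 2042-12-01.
2 days remain in January 2040 after the 29th (31 − 29).
Full months from February 2040 through November 2042 contribute their day counts.
Then 1 day into December 2042.
Total: 2 + 29 + 31 + 30 + 31 + 30 + 31 + 31 + 30 + 31 + 30 + 31 + 31 + 28 + 31 + 30 + 31 + 30 + 31 + 31 + 30 + 31 + 30 + 31 + 31 + 28 + 31 + 30 + 31 + 30 + 31 + 31 + 30 + 31 + 30 + 1 = 1037.

1037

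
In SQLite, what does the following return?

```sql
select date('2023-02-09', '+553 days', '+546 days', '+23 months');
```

2028-01-12

Applying '+553 days' to 2023-02-09: counting 553 days forward gives 2024-08-15.
Applying '+546 days' to 2024-08-15: counting 546 days forward gives 2026-02-12.
Adding +23 months to 2026-02-12 gives 2028-01-12.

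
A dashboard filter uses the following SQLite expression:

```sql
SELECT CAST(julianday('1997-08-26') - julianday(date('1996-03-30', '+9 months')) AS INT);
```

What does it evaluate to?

Adding +9 months to 1996-03-30 gives 1996-12-30.
1 day remains in December 1996 after the 30th (31 − 30).
Full months from January 1997 through July 1997 contribute their day counts.
Then 26 days into August 1997.
Total: 1 + 31 + 28 + 31 + 30 + 31 + 30 + 31 + 26 = 239.

239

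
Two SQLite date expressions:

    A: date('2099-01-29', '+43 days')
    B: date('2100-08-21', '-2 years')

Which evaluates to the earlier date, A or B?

B

A = 2099-03-13.
B = 2098-08-21.
B is earlier.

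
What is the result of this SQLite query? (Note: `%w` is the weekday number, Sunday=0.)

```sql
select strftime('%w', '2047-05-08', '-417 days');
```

6

First apply '-417 days': 2047-05-08 → 2046-03-17.
2046-03-17 is a Saturday; with Sunday=0 that is 6.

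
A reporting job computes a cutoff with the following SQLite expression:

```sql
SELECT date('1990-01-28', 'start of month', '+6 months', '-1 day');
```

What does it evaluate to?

1990-06-30

`start of month` rewinds 1990-01-28 to 1990-01-01.
Adding +6 months to 1990-01-01 gives 1990-07-01.
Going back 1 day from 1990-07-01 reaches 1990-06-30 (last day of June, 30 days).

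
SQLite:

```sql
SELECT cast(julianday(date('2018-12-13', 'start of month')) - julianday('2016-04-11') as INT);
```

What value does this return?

964

`start of month` rewinds 2018-12-13 to 2018-12-01.
19 days remain in April 2016 after the 11th (30 − 11).
Full months from May 2016 through November 2018 contribute their day counts.
Then 1 day into December 2018.
Total: 19 + 31 + 30 + 31 + 31 + 30 + 31 + 30 + 31 + 31 + 28 + 31 + 30 + 31 + 30 + 31 + 31 + 30 + 31 + 30 + 31 + 31 + 28 + 31 + 30 + 31 + 30 + 31 + 31 + 30 + 31 + 30 + 1 = 964.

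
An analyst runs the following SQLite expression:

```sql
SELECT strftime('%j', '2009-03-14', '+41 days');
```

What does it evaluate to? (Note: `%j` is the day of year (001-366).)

First apply '+41 days': 2009-03-14 → 2009-04-24.
Day-of-year for 2009-04-24: days since 2009-01-01 inclusive = 114, zero-padded to 114.

114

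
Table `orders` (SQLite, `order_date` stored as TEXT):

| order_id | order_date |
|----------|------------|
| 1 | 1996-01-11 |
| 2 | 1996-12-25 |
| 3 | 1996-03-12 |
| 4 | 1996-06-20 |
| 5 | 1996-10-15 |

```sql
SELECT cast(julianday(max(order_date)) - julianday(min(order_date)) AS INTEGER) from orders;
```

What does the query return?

MIN = 1996-01-11, MAX = 1996-12-25.
20 days remain in January 1996 after the 11th (31 − 11).
Full months from February 1996 through November 1996 contribute their day counts.
Then 25 days into December 1996.
Total: 20 + 29 + 31 + 30 + 31 + 30 + 31 + 31 + 30 + 31 + 30 + 25 = 349.

349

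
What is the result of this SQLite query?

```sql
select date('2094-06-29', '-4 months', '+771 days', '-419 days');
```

2095-02-16

Adding -4 months to 2094-06-29 targets 2094-02-29. February 2094 has only 28 days, so SQLite normalizes the 1-day overflow forward to 2094-03-01.
Applying '+771 days' to 2094-03-01: counting 771 days forward gives 2096-04-10.
Applying '-419 days' to 2096-04-10: counting 419 days back gives 2095-02-16.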